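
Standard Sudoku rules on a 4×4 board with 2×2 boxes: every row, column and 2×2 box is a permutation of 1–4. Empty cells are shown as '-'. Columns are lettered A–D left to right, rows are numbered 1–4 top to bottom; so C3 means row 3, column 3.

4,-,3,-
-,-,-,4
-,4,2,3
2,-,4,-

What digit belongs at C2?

1

C2 = 1: row 2 has {4}; col 3 has {2,3,4}; box has {3,4} → only 1 remains.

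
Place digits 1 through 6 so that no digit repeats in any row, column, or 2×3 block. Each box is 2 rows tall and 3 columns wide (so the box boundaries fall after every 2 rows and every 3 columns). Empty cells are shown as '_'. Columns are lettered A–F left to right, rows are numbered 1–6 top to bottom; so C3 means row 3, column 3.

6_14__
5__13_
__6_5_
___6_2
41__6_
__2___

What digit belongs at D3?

E1 = 2 (sole candidate).
F1 = 5 (sole candidate).
C2 = 4 (sole candidate).
F2 = 6 (sole candidate).
D3 = 3: row 3 has {5,6}; col 4 has {1,4,6}; box has {2,5,6} → only 3 remains.

3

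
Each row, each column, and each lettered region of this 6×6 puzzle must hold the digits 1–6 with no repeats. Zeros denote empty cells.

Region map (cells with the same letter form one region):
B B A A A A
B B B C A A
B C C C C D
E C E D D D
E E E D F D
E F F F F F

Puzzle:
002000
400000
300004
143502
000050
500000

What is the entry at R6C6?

R1C1 = 6 (sole candidate).
R4C5 = 6 (sole candidate).
R5C1 = 2 (sole candidate).
R5C2 = 6 (sole candidate).
R5C3 = 4 (sole candidate).
R6C2 = 3 (hidden single in column 2).
R2C6 = 6 (hidden single in region A).
R6C6 = 1: row 6 has {3,5}; col 6 has {2,4,6}; region has {3,5} → only 1 remains.

1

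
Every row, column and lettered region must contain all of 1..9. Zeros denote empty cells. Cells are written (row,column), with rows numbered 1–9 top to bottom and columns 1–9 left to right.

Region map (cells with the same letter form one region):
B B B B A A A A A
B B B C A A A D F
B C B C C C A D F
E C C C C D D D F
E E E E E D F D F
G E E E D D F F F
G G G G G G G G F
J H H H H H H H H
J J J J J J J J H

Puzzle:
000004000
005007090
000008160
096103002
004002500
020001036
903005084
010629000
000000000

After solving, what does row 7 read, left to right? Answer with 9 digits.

(5,8) = 7 (sole candidate).
(9,6) = 6 (sole candidate).
(7,5) = 1: in row 7, 1 can only go here (every other open cell in that row sees a 1).
(9,8) = 1 (hidden single in column 8).
(1,3) = 1 (hidden single in column 3).
(2,9) = 1 (hidden single in row 2).
(5,1) = 1 (hidden single in row 5).
(1,8) = 2 (hidden single in column 8).
(6,1) = 4 (hidden single in region G).
(2,2) = 4 (hidden single in region B).
Singles propagation stalls; (7,2) is still open with candidates {6,7}.
  Try (7,2) = 7: this forces (7,4)=2; then region C has no cell left for 2 — contradiction.
So (7,2) = 6.
(5,5) = 6 (hidden single in row 5).
Singles propagation stalls; (7,4) is still open with candidates {2,7}.
  Try (7,4) = 2: then region C has no cell left for 2 — contradiction.
So (7,4) = 7.
(7,7) = 2: row 7 has {1,3,4,5,6,7,8,9}; col 7 has {1,5}; region has {1,3,4,5,6,7,8,9} → only 2 remains.

963715284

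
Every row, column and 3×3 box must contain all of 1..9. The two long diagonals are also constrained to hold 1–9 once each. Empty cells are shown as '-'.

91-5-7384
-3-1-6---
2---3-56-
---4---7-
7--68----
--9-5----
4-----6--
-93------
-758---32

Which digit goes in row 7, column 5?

row 1, column 3 = 6 (sole candidate).
row 1, column 5 = 2 (sole candidate).
row 2, column 8 = 2 (sole candidate).
row 3, column 3 = 7 (sole candidate).
row 3, column 4 = 9 (sole candidate).
row 3, column 9 = 1 (sole candidate).
row 6, column 6 = 1 (sole candidate).
row 6, column 8 = 4 (sole candidate).
row 7, column 3 = 1 (sole candidate).
row 8, column 8 = 5 (sole candidate).
row 9, column 1 = 6 (sole candidate).
row 2, column 5 = 4 (sole candidate).
row 3, column 6 = 8 (sole candidate).
row 4, column 5 = 9 (sole candidate).
row 4, column 6 = 3 (sole candidate).
row 5, column 6 = 2 (sole candidate).
row 6, column 4 = 7 (sole candidate).
row 7, column 5 = 7: row 7 has {1,4,6}; col 5 has {2,3,4,5,8,9}; box has {8} → only 7 remains.

7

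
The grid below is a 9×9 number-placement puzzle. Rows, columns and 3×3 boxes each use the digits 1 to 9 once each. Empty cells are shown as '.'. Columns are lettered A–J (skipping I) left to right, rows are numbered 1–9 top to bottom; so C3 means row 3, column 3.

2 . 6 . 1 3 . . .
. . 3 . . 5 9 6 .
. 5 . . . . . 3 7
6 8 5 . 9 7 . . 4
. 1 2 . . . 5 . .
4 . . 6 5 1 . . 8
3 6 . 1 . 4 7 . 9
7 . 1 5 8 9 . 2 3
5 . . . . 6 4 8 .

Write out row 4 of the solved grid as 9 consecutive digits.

685297314

G1 = 8: row 1 has {1,2,3,6}; col 7 has {4,5,7,9}; box has {3,6,7,9} → only 8 remains.
J1 = 5: row 1 has {1,2,3,6,8}; col 9 has {3,4,7,8,9}; box has {3,6,7,8,9} → only 5 remains.
H4 = 1: row 4 has {4,5,6,7,8,9}; col 8 has {2,3,6,8}; box has {4,5,8} → only 1 remains.
A5 = 9: row 5 has {1,2,5}; col 1 has {2,3,4,5,6,7}; box has {1,2,4,5,6,8} → only 9 remains.
F5 = 8: row 5 has {1,2,5,9}; col 6 has {1,3,4,5,6,7,9}; box has {1,5,6,7,9} → only 8 remains.
H5 = 7: row 5 has {1,2,5,8,9}; col 8 has {1,2,3,6,8}; box has {1,4,5,8} → only 7 remains.
J5 = 6: row 5 has {1,2,5,7,8,9}; col 9 has {3,4,5,7,8,9}; box has {1,4,5,7,8} → only 6 remains.
C6 = 7: row 6 has {1,4,5,6,8}; col 3 has {1,2,3,5,6}; box has {1,2,4,5,6,8,9} → only 7 remains.
H6 = 9: row 6 has {1,4,5,6,7,8}; col 8 has {1,2,3,6,7,8}; box has {1,4,5,6,7,8} → only 9 remains.
C7 = 8: row 7 has {1,3,4,6,7,9}; col 3 has {1,2,3,5,6,7}; box has {1,3,5,6,7} → only 8 remains.
E7 = 2: row 7 has {1,3,4,6,7,8,9}; col 5 has {1,5,8,9}; box has {1,4,5,6,8,9} → only 2 remains.
H7 = 5: row 7 has {1,2,3,4,6,7,8,9}; col 8 has {1,2,3,6,7,8,9}; box has {2,3,4,7,8,9} → only 5 remains.
B8 = 4: row 8 has {1,2,3,5,7,8,9}; col 2 has {1,5,6,8}; box has {1,3,5,6,7,8} → only 4 remains.
G8 = 6: row 8 has {1,2,3,4,5,7,8,9}; col 7 has {4,5,7,8,9}; box has {2,3,4,5,7,8,9} → only 6 remains.
C9 = 9: row 9 has {4,5,6,8}; col 3 has {1,2,3,5,6,7,8}; box has {1,3,4,5,6,7,8} → only 9 remains.
J9 = 1: row 9 has {4,5,6,8,9}; col 9 has {3,4,5,6,7,8,9}; box has {2,3,4,5,6,7,8,9} → only 1 remains.
H1 = 4: row 1 has {1,2,3,5,6,8}; col 8 has {1,2,3,5,6,7,8,9}; box has {3,5,6,7,8,9} → only 4 remains.
B2 = 7: row 2 has {3,5,6,9}; col 2 has {1,4,5,6,8}; box has {2,3,5,6} → only 7 remains.
E2 = 4: row 2 has {3,5,6,7,9}; col 5 has {1,2,5,8,9}; box has {1,3,5} → only 4 remains.
J2 = 2: row 2 has {3,4,5,6,7,9}; col 9 has {1,3,4,5,6,7,8,9}; box has {3,4,5,6,7,8,9} → only 2 remains.
C3 = 4: row 3 has {3,5,7}; col 3 has {1,2,3,5,6,7,8,9}; box has {2,3,5,6,7} → only 4 remains.
E3 = 6: row 3 has {3,4,5,7}; col 5 has {1,2,4,5,8,9}; box has {1,3,4,5} → only 6 remains.
F3 = 2: row 3 has {3,4,5,6,7}; col 6 has {1,3,4,5,6,7,8,9}; box has {1,3,4,5,6} → only 2 remains.
G3 = 1: row 3 has {2,3,4,5,6,7}; col 7 has {4,5,6,7,8,9}; box has {2,3,4,5,6,7,8,9} → only 1 remains.
E5 = 3: row 5 has {1,2,5,6,7,8,9}; col 5 has {1,2,4,5,6,8,9}; box has {1,5,6,7,8,9} → only 3 remains.
B6 = 3: row 6 has {1,4,5,6,7,8,9}; col 2 has {1,4,5,6,7,8}; box has {1,2,4,5,6,7,8,9} → only 3 remains.
G6 = 2: row 6 has {1,3,4,5,6,7,8,9}; col 7 has {1,4,5,6,7,8,9}; box has {1,4,5,6,7,8,9} → only 2 remains.
B9 = 2: row 9 has {1,4,5,6,8,9}; col 2 has {1,3,4,5,6,7,8}; box has {1,3,4,5,6,7,8,9} → only 2 remains.
E9 = 7: row 9 has {1,2,4,5,6,8,9}; col 5 has {1,2,3,4,5,6,8,9}; box has {1,2,4,5,6,8,9} → only 7 remains.
B1 = 9: row 1 has {1,2,3,4,5,6,8}; col 2 has {1,2,3,4,5,6,7,8}; box has {2,3,4,5,6,7} → only 9 remains.
D1 = 7: row 1 has {1,2,3,4,5,6,8,9}; col 4 has {1,5,6}; box has {1,2,3,4,5,6} → only 7 remains.
D2 = 8: row 2 has {2,3,4,5,6,7,9}; col 4 has {1,5,6,7}; box has {1,2,3,4,5,6,7} → only 8 remains.
A3 = 8: row 3 has {1,2,3,4,5,6,7}; col 1 has {2,3,4,5,6,7,9}; box has {2,3,4,5,6,7,9} → only 8 remains.
D3 = 9: row 3 has {1,2,3,4,5,6,7,8}; col 4 has {1,5,6,7,8}; box has {1,2,3,4,5,6,7,8} → only 9 remains.
D4 = 2: row 4 has {1,4,5,6,7,8,9}; col 4 has {1,5,6,7,8,9}; box has {1,3,5,6,7,8,9} → only 2 remains.
G4 = 3: row 4 has {1,2,4,5,6,7,8,9}; col 7 has {1,2,4,5,6,7,8,9}; box has {1,2,4,5,6,7,8,9} → only 3 remains.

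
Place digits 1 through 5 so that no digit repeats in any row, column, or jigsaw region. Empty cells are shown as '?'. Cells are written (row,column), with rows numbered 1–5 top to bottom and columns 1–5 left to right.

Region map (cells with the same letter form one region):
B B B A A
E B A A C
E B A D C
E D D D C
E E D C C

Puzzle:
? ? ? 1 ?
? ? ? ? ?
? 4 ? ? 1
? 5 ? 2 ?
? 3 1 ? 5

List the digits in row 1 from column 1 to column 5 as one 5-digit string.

32514

(1,2) = 2: row 1 has {1}; col 2 has {3,4,5}; region has {4} → only 2 remains.
(2,2) = 1: row 2 has {}; col 2 has {2,3,4,5}; region has {2,4} → only 1 remains.
(3,4) = 3: row 3 has {1,4}; col 4 has {1,2}; region has {1,2,5} → only 3 remains.
(4,3) = 4: row 4 has {2,5}; col 3 has {1}; region has {1,2,3,5} → only 4 remains.
(4,5) = 3: row 4 has {2,4,5}; col 5 has {1,5}; region has {1,5} → only 3 remains.
(5,4) = 4: row 5 has {1,3,5}; col 4 has {1,2,3}; region has {1,3,5} → only 4 remains.
(1,5) = 4: row 1 has {1,2}; col 5 has {1,3,5}; region has {1} → only 4 remains.
(2,4) = 5: row 2 has {1}; col 4 has {1,2,3,4}; region has {1,4} → only 5 remains.
(2,5) = 2: row 2 has {1,5}; col 5 has {1,3,4,5}; region has {1,3,4,5} → only 2 remains.
(3,3) = 2: row 3 has {1,3,4}; col 3 has {1,4}; region has {1,4,5} → only 2 remains.
(4,1) = 1: row 4 has {2,3,4,5}; col 1 has {}; region has {3} → only 1 remains.
(5,1) = 2: row 5 has {1,3,4,5}; col 1 has {1}; region has {1,3} → only 2 remains.
(2,1) = 4: row 2 has {1,2,5}; col 1 has {1,2}; region has {1,2,3} → only 4 remains.
(2,3) = 3: row 2 has {1,2,4,5}; col 3 has {1,2,4}; region has {1,2,4,5} → only 3 remains.
(3,1) = 5: row 3 has {1,2,3,4}; col 1 has {1,2,4}; region has {1,2,3,4} → only 5 remains.
(1,1) = 3: row 1 has {1,2,4}; col 1 has {1,2,4,5}; region has {1,2,4} → only 3 remains.
(1,3) = 5: row 1 has {1,2,3,4}; col 3 has {1,2,3,4}; region has {1,2,3,4} → only 5 remains.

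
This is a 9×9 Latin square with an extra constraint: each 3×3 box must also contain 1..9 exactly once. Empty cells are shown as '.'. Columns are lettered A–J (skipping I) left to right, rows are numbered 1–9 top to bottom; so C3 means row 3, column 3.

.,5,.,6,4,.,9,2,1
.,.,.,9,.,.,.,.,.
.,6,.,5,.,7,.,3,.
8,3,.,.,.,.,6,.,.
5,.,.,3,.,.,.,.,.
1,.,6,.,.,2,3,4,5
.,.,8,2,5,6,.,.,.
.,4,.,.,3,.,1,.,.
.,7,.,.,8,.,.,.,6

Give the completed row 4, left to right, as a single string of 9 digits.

837495612

B6 = 9: row 6 has {1,2,3,4,5,6}; col 2 has {3,4,5,6,7}; box has {1,3,5,6,8} → only 9 remains.
E6 = 7: row 6 has {1,2,3,4,5,6,9}; col 5 has {3,4,5,8}; box has {2,3} → only 7 remains.
B7 = 1: row 7 has {2,5,6,8}; col 2 has {3,4,5,6,7,9}; box has {4,7,8} → only 1 remains.
D8 = 7: row 8 has {1,3,4}; col 4 has {2,3,5,6,9}; box has {2,3,5,6,8} → only 7 remains.
F8 = 9: row 8 has {1,3,4,7}; col 6 has {2,6,7}; box has {2,3,5,6,7,8} → only 9 remains.
B5 = 2: row 5 has {3,5}; col 2 has {1,3,4,5,6,7,9}; box has {1,3,5,6,8,9} → only 2 remains.
D6 = 8: row 6 has {1,2,3,4,5,6,7,9}; col 4 has {2,3,5,6,7,9}; box has {2,3,7} → only 8 remains.
B2 = 8: row 2 has {9}; col 2 has {1,2,3,4,5,6,7,9}; box has {5,6} → only 8 remains.
F1 = 8: in row 1, 8 can only go here (every other open cell in that row sees an 8).
H2 = 6: in row 2, 6 can only go here (every other open cell in that row sees a 6).
G2 = 5: in row 2, 5 can only go here (every other open cell in that row sees a 5).
J4 = 2: in row 4, 2 can only go here (every other open cell in that row sees a 2).
F4 = 5: in row 4, 5 can only go here (every other open cell in that row sees a 5).
J8 = 8: row 8 has {1,3,4,7,9}; col 9 has {1,2,5,6}; box has {1,6} → only 8 remains.
J3 = 4: row 3 has {3,5,6,7}; col 9 has {1,2,5,6,8}; box has {1,2,3,5,6,9} → only 4 remains.
H8 = 5: row 8 has {1,3,4,7,8,9}; col 8 has {2,3,4,6}; box has {1,6,8} → only 5 remains.
H9 = 9: row 9 has {6,7,8}; col 8 has {2,3,4,5,6}; box has {1,5,6,8} → only 9 remains.
J2 = 7: row 2 has {5,6,8,9}; col 9 has {1,2,4,5,6,8}; box has {1,2,3,4,5,6,9} → only 7 remains.
G3 = 8: row 3 has {3,4,5,6,7}; col 7 has {1,3,5,6,9}; box has {1,2,3,4,5,6,7,9} → only 8 remains.
G5 = 7: row 5 has {2,3,5}; col 7 has {1,3,5,6,8,9}; box has {2,3,4,5,6} → only 7 remains.
J5 = 9: row 5 has {2,3,5,7}; col 9 has {1,2,4,5,6,7,8}; box has {2,3,4,5,6,7} → only 9 remains.
G7 = 4: row 7 has {1,2,5,6,8}; col 7 has {1,3,5,6,7,8,9}; box has {1,5,6,8,9} → only 4 remains.
H7 = 7: row 7 has {1,2,4,5,6,8}; col 8 has {2,3,4,5,6,9}; box has {1,4,5,6,8,9} → only 7 remains.
J7 = 3: row 7 has {1,2,4,5,6,7,8}; col 9 has {1,2,4,5,6,7,8,9}; box has {1,4,5,6,7,8,9} → only 3 remains.
C8 = 2: row 8 has {1,3,4,5,7,8,9}; col 3 has {6,8}; box has {1,4,7,8} → only 2 remains.
A9 = 3: row 9 has {6,7,8,9}; col 1 has {1,5,8}; box has {1,2,4,7,8} → only 3 remains.
C9 = 5: row 9 has {3,6,7,8,9}; col 3 has {2,6,8}; box has {1,2,3,4,7,8} → only 5 remains.
G9 = 2: row 9 has {3,5,6,7,8,9}; col 7 has {1,3,4,5,6,7,8,9}; box has {1,3,4,5,6,7,8,9} → only 2 remains.
A1 = 7: row 1 has {1,2,4,5,6,8,9}; col 1 has {1,3,5,8}; box has {5,6,8} → only 7 remains.
C1 = 3: row 1 has {1,2,4,5,6,7,8,9}; col 3 has {2,5,6,8}; box has {5,6,7,8} → only 3 remains.
H4 = 1: row 4 has {2,3,5,6,8}; col 8 has {2,3,4,5,6,7,9}; box has {2,3,4,5,6,7,9} → only 1 remains.
C5 = 4: row 5 has {2,3,5,7,9}; col 3 has {2,3,5,6,8}; box has {1,2,3,5,6,8,9} → only 4 remains.
F5 = 1: row 5 has {2,3,4,5,7,9}; col 6 has {2,5,6,7,8,9}; box has {2,3,5,7,8} → only 1 remains.
H5 = 8: row 5 has {1,2,3,4,5,7,9}; col 8 has {1,2,3,4,5,6,7,9}; box has {1,2,3,4,5,6,7,9} → only 8 remains.
A7 = 9: row 7 has {1,2,3,4,5,6,7,8}; col 1 has {1,3,5,7,8}; box has {1,2,3,4,5,7,8} → only 9 remains.
A8 = 6: row 8 has {1,2,3,4,5,7,8,9}; col 1 has {1,3,5,7,8,9}; box has {1,2,3,4,5,7,8,9} → only 6 remains.
F9 = 4: row 9 has {2,3,5,6,7,8,9}; col 6 has {1,2,5,6,7,8,9}; box has {2,3,5,6,7,8,9} → only 4 remains.
C2 = 1: row 2 has {5,6,7,8,9}; col 3 has {2,3,4,5,6,8}; box has {3,5,6,7,8} → only 1 remains.
E2 = 2: row 2 has {1,5,6,7,8,9}; col 5 has {3,4,5,7,8}; box has {4,5,6,7,8,9} → only 2 remains.
F2 = 3: row 2 has {1,2,5,6,7,8,9}; col 6 has {1,2,4,5,6,7,8,9}; box has {2,4,5,6,7,8,9} → only 3 remains.
A3 = 2: row 3 has {3,4,5,6,7,8}; col 1 has {1,3,5,6,7,8,9}; box has {1,3,5,6,7,8} → only 2 remains.
C3 = 9: row 3 has {2,3,4,5,6,7,8}; col 3 has {1,2,3,4,5,6,8}; box has {1,2,3,5,6,7,8} → only 9 remains.
E3 = 1: row 3 has {2,3,4,5,6,7,8,9}; col 5 has {2,3,4,5,7,8}; box has {2,3,4,5,6,7,8,9} → only 1 remains.
C4 = 7: row 4 has {1,2,3,5,6,8}; col 3 has {1,2,3,4,5,6,8,9}; box has {1,2,3,4,5,6,8,9} → only 7 remains.
D4 = 4: row 4 has {1,2,3,5,6,7,8}; col 4 has {2,3,5,6,7,8,9}; box has {1,2,3,5,7,8} → only 4 remains.
E4 = 9: row 4 has {1,2,3,4,5,6,7,8}; col 5 has {1,2,3,4,5,7,8}; box has {1,2,3,4,5,7,8} → only 9 remains.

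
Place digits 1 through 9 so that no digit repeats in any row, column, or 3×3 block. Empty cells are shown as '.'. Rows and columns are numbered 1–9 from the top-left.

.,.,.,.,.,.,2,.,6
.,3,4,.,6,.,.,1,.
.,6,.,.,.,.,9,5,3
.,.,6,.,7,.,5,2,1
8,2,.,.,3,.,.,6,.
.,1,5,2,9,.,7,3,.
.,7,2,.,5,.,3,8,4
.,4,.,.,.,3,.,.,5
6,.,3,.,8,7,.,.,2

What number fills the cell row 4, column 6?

row 2, column 7 = 8: row 2 has {1,3,4,6}; col 7 has {2,3,5,7,9}; box has {1,2,3,5,6,9} → only 8 remains.
row 2, column 9 = 7: row 2 has {1,3,4,6,8}; col 9 has {1,2,3,4,5,6}; box has {1,2,3,5,6,8,9} → only 7 remains.
row 4, column 2 = 9: row 4 has {1,2,5,6,7}; col 2 has {1,2,3,4,6,7}; box has {1,2,5,6,8} → only 9 remains.
row 5, column 3 = 7: row 5 has {2,3,6,8}; col 3 has {2,3,4,5,6}; box has {1,2,5,6,8,9} → only 7 remains.
row 5, column 7 = 4: row 5 has {2,3,6,7,8}; col 7 has {2,3,5,7,8,9}; box has {1,2,3,5,6,7} → only 4 remains.
row 5, column 9 = 9: row 5 has {2,3,4,6,7,8}; col 9 has {1,2,3,4,5,6,7}; box has {1,2,3,4,5,6,7} → only 9 remains.
row 6, column 1 = 4: row 6 has {1,2,3,5,7,9}; col 1 has {6,8}; box has {1,2,5,6,7,8,9} → only 4 remains.
row 6, column 9 = 8: row 6 has {1,2,3,4,5,7,9}; col 9 has {1,2,3,4,5,6,7,9}; box has {1,2,3,4,5,6,7,9} → only 8 remains.
row 9, column 2 = 5: row 9 has {2,3,6,7,8}; col 2 has {1,2,3,4,6,7,9}; box has {2,3,4,6,7} → only 5 remains.
row 9, column 7 = 1: row 9 has {2,3,5,6,7,8}; col 7 has {2,3,4,5,7,8,9}; box has {2,3,4,5,8} → only 1 remains.
row 9, column 8 = 9: row 9 has {1,2,3,5,6,7,8}; col 8 has {1,2,3,5,6,8}; box has {1,2,3,4,5,8} → only 9 remains.
row 1, column 2 = 8: row 1 has {2,6}; col 2 has {1,2,3,4,5,6,7,9}; box has {3,4,6} → only 8 remains.
row 1, column 8 = 4: row 1 has {2,6,8}; col 8 has {1,2,3,5,6,8,9}; box has {1,2,3,5,6,7,8,9} → only 4 remains.
row 3, column 3 = 1: row 3 has {3,5,6,9}; col 3 has {2,3,4,5,6,7}; box has {3,4,6,8} → only 1 remains.
row 4, column 1 = 3: row 4 has {1,2,5,6,7,9}; col 1 has {4,6,8}; box has {1,2,4,5,6,7,8,9} → only 3 remains.
row 6, column 6 = 6: row 6 has {1,2,3,4,5,7,8,9}; col 6 has {3,7}; box has {2,3,7,9} → only 6 remains.
row 8, column 7 = 6: row 8 has {3,4,5}; col 7 has {1,2,3,4,5,7,8,9}; box has {1,2,3,4,5,8,9} → only 6 remains.
row 8, column 8 = 7: row 8 has {3,4,5,6}; col 8 has {1,2,3,4,5,6,8,9}; box has {1,2,3,4,5,6,8,9} → only 7 remains.
row 9, column 4 = 4: row 9 has {1,2,3,5,6,7,8,9}; col 4 has {2}; box has {3,5,7,8} → only 4 remains.
row 1, column 3 = 9: row 1 has {2,4,6,8}; col 3 has {1,2,3,4,5,6,7}; box has {1,3,4,6,8} → only 9 remains.
row 1, column 5 = 1: row 1 has {2,4,6,8,9}; col 5 has {3,5,6,7,8,9}; box has {6} → only 1 remains.
row 1, column 6 = 5: row 1 has {1,2,4,6,8,9}; col 6 has {3,6,7}; box has {1,6} → only 5 remains.
row 2, column 4 = 9: row 2 has {1,3,4,6,7,8}; col 4 has {2,4}; box has {1,5,6} → only 9 remains.
row 2, column 6 = 2: row 2 has {1,3,4,6,7,8,9}; col 6 has {3,5,6,7}; box has {1,5,6,9} → only 2 remains.
row 3, column 5 = 4: row 3 has {1,3,5,6,9}; col 5 has {1,3,5,6,7,8,9}; box has {1,2,5,6,9} → only 4 remains.
row 3, column 6 = 8: row 3 has {1,3,4,5,6,9}; col 6 has {2,3,5,6,7}; box has {1,2,4,5,6,9} → only 8 remains.
row 4, column 4 = 8: row 4 has {1,2,3,5,6,7,9}; col 4 has {2,4,9}; box has {2,3,6,7,9} → only 8 remains.
row 4, column 6 = 4: row 4 has {1,2,3,5,6,7,8,9}; col 6 has {2,3,5,6,7,8}; box has {2,3,6,7,8,9} → only 4 remains.

4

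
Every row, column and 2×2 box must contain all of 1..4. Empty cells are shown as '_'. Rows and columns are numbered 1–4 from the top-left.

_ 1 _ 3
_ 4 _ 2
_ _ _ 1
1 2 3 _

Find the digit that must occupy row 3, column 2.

row 1, column 1 = 2: row 1 has {1,3}; col 1 has {1}; box has {1,4} → only 2 remains.
row 1, column 3 = 4: row 1 has {1,2,3}; col 3 has {3}; box has {2,3} → only 4 remains.
row 2, column 1 = 3: row 2 has {2,4}; col 1 has {1,2}; box has {1,2,4} → only 3 remains.
row 2, column 3 = 1: row 2 has {2,3,4}; col 3 has {3,4}; box has {2,3,4} → only 1 remains.
row 3, column 1 = 4: row 3 has {1}; col 1 has {1,2,3}; box has {1,2} → only 4 remains.
row 3, column 2 = 3: row 3 has {1,4}; col 2 has {1,2,4}; box has {1,2,4} → only 3 remains.

3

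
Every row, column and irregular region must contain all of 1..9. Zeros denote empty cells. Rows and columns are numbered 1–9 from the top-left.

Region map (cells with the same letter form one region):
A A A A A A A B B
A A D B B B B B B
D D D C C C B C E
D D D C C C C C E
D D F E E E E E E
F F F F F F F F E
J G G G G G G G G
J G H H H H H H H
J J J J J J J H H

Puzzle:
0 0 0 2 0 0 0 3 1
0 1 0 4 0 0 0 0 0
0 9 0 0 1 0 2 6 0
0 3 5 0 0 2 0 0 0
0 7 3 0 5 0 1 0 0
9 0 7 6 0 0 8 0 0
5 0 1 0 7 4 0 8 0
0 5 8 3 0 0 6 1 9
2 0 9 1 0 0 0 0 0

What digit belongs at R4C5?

8

R3C3 = 4 (sole candidate).
R7C4 = 9 (sole candidate).
R7C7 = 3 (sole candidate).
R8C6 = 7 (sole candidate).
R1C3 = 6 (sole candidate).
R2C3 = 2 (sole candidate).
R3C1 = 8 (sole candidate).
R5C1 = 6 (sole candidate).
R5C4 = 8 (sole candidate).
R5C6 = 9 (sole candidate).
R8C1 = 4 (sole candidate).
R8C5 = 2 (sole candidate).
R9C7 = 7 (sole candidate).
R1C1 = 7 (sole candidate).
R2C1 = 3 (sole candidate).
R4C1 = 1 (sole candidate).
R4C4 = 7 (sole candidate).
R6C5 = 4 (sole candidate).
R3C4 = 5 (sole candidate).
R3C6 = 3 (sole candidate).
R3C9 = 7 (sole candidate).
R6C2 = 2 (sole candidate).
R6C8 = 5 (sole candidate).
R6C9 = 3 (sole candidate).
R7C2 = 6 (sole candidate).
R7C9 = 2 (sole candidate).
R9C2 = 8 (sole candidate).
R9C6 = 6 (sole candidate).
R9C8 = 4 (sole candidate).
R9C9 = 5 (sole candidate).
R1C2 = 4 (sole candidate).
R4C8 = 9 (sole candidate).
R5C8 = 2 (sole candidate).
R5C9 = 4 (sole candidate).
R6C6 = 1 (sole candidate).
R9C5 = 3 (sole candidate).
R2C8 = 7 (sole candidate).
R4C5 = 8: row 4 has {1,2,3,5,7,9}; col 5 has {1,2,3,4,5,7}; region has {1,2,3,5,6,7,9} → only 8 remains.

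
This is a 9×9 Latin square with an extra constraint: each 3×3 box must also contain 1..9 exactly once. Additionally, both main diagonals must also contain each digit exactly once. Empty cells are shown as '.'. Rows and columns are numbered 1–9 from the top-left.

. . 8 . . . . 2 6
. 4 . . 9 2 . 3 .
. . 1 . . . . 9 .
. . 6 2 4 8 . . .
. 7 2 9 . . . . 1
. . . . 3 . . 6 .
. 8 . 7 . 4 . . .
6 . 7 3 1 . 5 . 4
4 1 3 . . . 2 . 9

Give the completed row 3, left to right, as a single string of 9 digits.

r2c3 = 5 (sole candidate).
r3c7 = 7: row 3 has {1,9}; col 7 has {2,5}; box has {2,3,6,9}; anti-diagonal has {3,4,6,8} → only 7 remains.
r5c5 = 5 (sole candidate).
r5c6 = 6 (sole candidate).
r6c4 = 1 (sole candidate).
r6c6 = 7 (sole candidate).
r7c3 = 9 (sole candidate).
r7c8 = 1 (sole candidate).
r7c9 = 3 (sole candidate).
r8c2 = 2 (sole candidate).
r8c6 = 9 (sole candidate).
r8c8 = 8 (sole candidate).
r9c6 = 5 (sole candidate).
r9c8 = 7 (sole candidate).
r1c1 = 3 (sole candidate).
r1c2 = 9 (sole candidate).
r1c5 = 7 (sole candidate).
r1c6 = 1 (sole candidate).
r1c7 = 4 (sole candidate).
r2c1 = 7 (sole candidate).
r2c9 = 8 (sole candidate).
r3c1 = 2: row 3 has {1,7,9}; col 1 has {3,4,6,7}; box has {1,3,4,5,7,8,9} → only 2 remains.
r3c2 = 6: row 3 has {1,2,7,9}; col 2 has {1,2,4,7,8,9}; box has {1,2,3,4,5,7,8,9} → only 6 remains.
r3c5 = 8: row 3 has {1,2,6,7,9}; col 5 has {1,3,4,5,7,9}; box has {1,2,7,9} → only 8 remains.
r3c6 = 3: row 3 has {1,2,6,7,8,9}; col 6 has {1,2,4,5,6,7,8,9}; box has {1,2,7,8,9} → only 3 remains.
r3c9 = 5: row 3 has {1,2,3,6,7,8,9}; col 9 has {1,3,4,6,8,9}; box has {2,3,4,6,7,8,9} → only 5 remains.
r4c8 = 5 (sole candidate).
r4c9 = 7 (sole candidate).
r5c1 = 8 (sole candidate).
r5c7 = 3 (sole candidate).
r5c8 = 4 (sole candidate).
r6c2 = 5 (sole candidate).
r6c3 = 4 (sole candidate).
r6c9 = 2 (sole candidate).
r7c1 = 5 (sole candidate).
r7c7 = 6 (sole candidate).
r9c5 = 6 (sole candidate).
r1c4 = 5 (sole candidate).
r2c4 = 6 (sole candidate).
r2c7 = 1 (sole candidate).
r3c4 = 4: row 3 has {1,2,3,5,6,7,8,9}; col 4 has {1,2,3,5,6,7,9}; box has {1,2,3,5,6,7,8,9} → only 4 remains.

261483795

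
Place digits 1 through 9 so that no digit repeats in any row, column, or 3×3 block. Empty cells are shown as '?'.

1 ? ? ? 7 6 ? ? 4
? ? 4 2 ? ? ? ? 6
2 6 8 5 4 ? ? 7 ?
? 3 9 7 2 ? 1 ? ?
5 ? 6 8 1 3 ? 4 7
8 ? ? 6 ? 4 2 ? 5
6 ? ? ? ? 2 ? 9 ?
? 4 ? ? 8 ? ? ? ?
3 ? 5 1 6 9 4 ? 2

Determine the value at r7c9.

r1c3 = 3: row 1 has {1,4,6,7}; col 3 has {4,5,6,8,9}; box has {1,2,4,6,8} → only 3 remains.
r1c4 = 9: row 1 has {1,3,4,6,7}; col 4 has {1,2,5,6,7,8}; box has {2,4,5,6,7} → only 9 remains.
r2c5 = 3: row 2 has {2,4,6}; col 5 has {1,2,4,6,7,8}; box has {2,4,5,6,7,9} → only 3 remains.
r3c6 = 1: row 3 has {2,4,5,6,7,8}; col 6 has {2,3,4,6,9}; box has {2,3,4,5,6,7,9} → only 1 remains.
r4c1 = 4: row 4 has {1,2,3,7,9}; col 1 has {1,2,3,5,6,8}; box has {3,5,6,8,9} → only 4 remains.
r4c6 = 5: row 4 has {1,2,3,4,7,9}; col 6 has {1,2,3,4,6,9}; box has {1,2,3,4,6,7,8} → only 5 remains.
r4c9 = 8: row 4 has {1,2,3,4,5,7,9}; col 9 has {2,4,5,6,7}; box has {1,2,4,5,7} → only 8 remains.
r5c2 = 2: row 5 has {1,3,4,5,6,7,8}; col 2 has {3,4,6}; box has {3,4,5,6,8,9} → only 2 remains.
r5c7 = 9: row 5 has {1,2,3,4,5,6,7,8}; col 7 has {1,2,4}; box has {1,2,4,5,7,8} → only 9 remains.
r6c5 = 9: row 6 has {2,4,5,6,8}; col 5 has {1,2,3,4,6,7,8}; box has {1,2,3,4,5,6,7,8} → only 9 remains.
r6c8 = 3: row 6 has {2,4,5,6,8,9}; col 8 has {4,7,9}; box has {1,2,4,5,7,8,9} → only 3 remains.
r7c5 = 5: row 7 has {2,6,9}; col 5 has {1,2,3,4,6,7,8,9}; box has {1,2,6,8,9} → only 5 remains.
r8c4 = 3: row 8 has {4,8}; col 4 has {1,2,5,6,7,8,9}; box has {1,2,5,6,8,9} → only 3 remains.
r8c6 = 7: row 8 has {3,4,8}; col 6 has {1,2,3,4,5,6,9}; box has {1,2,3,5,6,8,9} → only 7 remains.
r8c9 = 1: row 8 has {3,4,7,8}; col 9 has {2,4,5,6,7,8}; box has {2,4,9} → only 1 remains.
r9c8 = 8: row 9 has {1,2,3,4,5,6,9}; col 8 has {3,4,7,9}; box has {1,2,4,9} → only 8 remains.
r1c2 = 5: row 1 has {1,3,4,6,7,9}; col 2 has {2,3,4,6}; box has {1,2,3,4,6,8} → only 5 remains.
r1c7 = 8: row 1 has {1,3,4,5,6,7,9}; col 7 has {1,2,4,9}; box has {4,6,7} → only 8 remains.
r1c8 = 2: row 1 has {1,3,4,5,6,7,8,9}; col 8 has {3,4,7,8,9}; box has {4,6,7,8} → only 2 remains.
r2c6 = 8: row 2 has {2,3,4,6}; col 6 has {1,2,3,4,5,6,7,9}; box has {1,2,3,4,5,6,7,9} → only 8 remains.
r2c7 = 5: row 2 has {2,3,4,6,8}; col 7 has {1,2,4,8,9}; box has {2,4,6,7,8} → only 5 remains.
r2c8 = 1: row 2 has {2,3,4,5,6,8}; col 8 has {2,3,4,7,8,9}; box has {2,4,5,6,7,8} → only 1 remains.
r3c7 = 3: row 3 has {1,2,4,5,6,7,8}; col 7 has {1,2,4,5,8,9}; box has {1,2,4,5,6,7,8} → only 3 remains.
r3c9 = 9: row 3 has {1,2,3,4,5,6,7,8}; col 9 has {1,2,4,5,6,7,8}; box has {1,2,3,4,5,6,7,8} → only 9 remains.
r4c8 = 6: row 4 has {1,2,3,4,5,7,8,9}; col 8 has {1,2,3,4,7,8,9}; box has {1,2,3,4,5,7,8,9} → only 6 remains.
r7c4 = 4: row 7 has {2,5,6,9}; col 4 has {1,2,3,5,6,7,8,9}; box has {1,2,3,5,6,7,8,9} → only 4 remains.
r7c7 = 7: row 7 has {2,4,5,6,9}; col 7 has {1,2,3,4,5,8,9}; box has {1,2,4,8,9} → only 7 remains.
r7c9 = 3: row 7 has {2,4,5,6,7,9}; col 9 has {1,2,4,5,6,7,8,9}; box has {1,2,4,7,8,9} → only 3 remains.

3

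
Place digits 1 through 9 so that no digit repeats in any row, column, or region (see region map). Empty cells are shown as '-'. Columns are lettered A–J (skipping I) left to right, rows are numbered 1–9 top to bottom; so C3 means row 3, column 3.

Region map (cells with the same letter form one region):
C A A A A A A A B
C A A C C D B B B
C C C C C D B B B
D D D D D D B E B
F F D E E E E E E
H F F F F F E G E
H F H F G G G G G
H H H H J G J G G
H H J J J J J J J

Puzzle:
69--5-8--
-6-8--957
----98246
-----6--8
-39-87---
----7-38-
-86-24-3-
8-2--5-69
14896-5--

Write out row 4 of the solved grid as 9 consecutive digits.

754236198

G4 = 1: row 4 has {6,8}; col 7 has {2,3,5,8,9}; region has {2,4,5,6,7,8,9} → only 1 remains.
G7 = 7: row 7 has {2,3,4,6,8}; col 7 has {1,2,3,5,8,9}; region has {2,3,4,5,6,8,9} → only 7 remains.
J7 = 1: row 7 has {2,3,4,6,7,8}; col 9 has {6,7,8,9}; region has {2,3,4,5,6,7,8,9} → only 1 remains.
B8 = 7: row 8 has {2,5,6,8,9}; col 2 has {3,4,6,8,9}; region has {1,2,4,6,8} → only 7 remains.
D8 = 3: row 8 has {2,5,6,7,8,9}; col 4 has {8,9}; region has {1,2,4,6,7,8} → only 3 remains.
G8 = 4: row 8 has {2,3,5,6,7,8,9}; col 7 has {1,2,3,5,7,8,9}; region has {5,6,8,9} → only 4 remains.
J1 = 3: row 1 has {5,6,8,9}; col 9 has {1,6,7,8,9}; region has {1,2,4,5,6,7,8,9} → only 3 remains.
G5 = 6: row 5 has {3,7,8,9}; col 7 has {1,2,3,4,5,7,8,9}; region has {3,7,8} → only 6 remains.
D7 = 5: row 7 has {1,2,3,4,6,7,8}; col 4 has {3,8,9}; region has {3,7,8} → only 5 remains.
E8 = 1: row 8 has {2,3,4,5,6,7,8,9}; col 5 has {2,5,6,7,8,9}; region has {4,5,6,8,9} → only 1 remains.
J9 = 2: row 9 has {1,4,5,6,8,9}; col 9 has {1,3,6,7,8,9}; region has {1,4,5,6,8,9} → only 2 remains.
A7 = 9: row 7 has {1,2,3,4,5,6,7,8}; col 1 has {1,6,8}; region has {1,2,3,4,6,7,8} → only 9 remains.
F9 = 3: row 9 has {1,2,4,5,6,8,9}; col 6 has {4,5,6,7,8}; region has {1,2,4,5,6,8,9} → only 3 remains.
H9 = 7: row 9 has {1,2,3,4,5,6,8,9}; col 8 has {3,4,5,6,8}; region has {1,2,3,4,5,6,8,9} → only 7 remains.
A6 = 5: row 6 has {3,7,8}; col 1 has {1,6,8,9}; region has {1,2,3,4,6,7,8,9} → only 5 remains.
J6 = 4: row 6 has {3,5,7,8}; col 9 has {1,2,3,6,7,8,9}; region has {3,6,7,8} → only 4 remains.
J5 = 5: row 5 has {3,6,7,8,9}; col 9 has {1,2,3,4,6,7,8,9}; region has {3,4,6,7,8} → only 5 remains.
C6 = 1: row 6 has {3,4,5,7,8}; col 3 has {2,6,8,9}; region has {3,5,7,8} → only 1 remains.
B6 = 2: row 6 has {1,3,4,5,7,8}; col 2 has {3,4,6,7,8,9}; region has {1,3,5,7,8} → only 2 remains.
D6 = 6: row 6 has {1,2,3,4,5,7,8}; col 4 has {3,5,8,9}; region has {1,2,3,5,7,8} → only 6 remains.
F6 = 9: row 6 has {1,2,3,4,5,6,7,8}; col 6 has {3,4,5,6,7,8}; region has {1,2,3,5,6,7,8} → only 9 remains.
B4 = 5: row 4 has {1,6,8}; col 2 has {2,3,4,6,7,8,9}; region has {6,8,9} → only 5 remains.
A5 = 4: row 5 has {3,5,6,7,8,9}; col 1 has {1,5,6,8,9}; region has {1,2,3,5,6,7,8,9} → only 4 remains.
B3 = 1: row 3 has {2,4,6,8,9}; col 2 has {2,3,4,5,6,7,8,9}; region has {6,8,9} → only 1 remains.
D3 = 7: row 3 has {1,2,4,6,8,9}; col 4 has {3,5,6,8,9}; region has {1,6,8,9} → only 7 remains.
A3 = 3: row 3 has {1,2,4,6,7,8,9}; col 1 has {1,4,5,6,8,9}; region has {1,6,7,8,9} → only 3 remains.
C3 = 5: row 3 has {1,2,3,4,6,7,8,9}; col 3 has {1,2,6,8,9}; region has {1,3,6,7,8,9} → only 5 remains.
A2 = 2: row 2 has {5,6,7,8,9}; col 1 has {1,3,4,5,6,8,9}; region has {1,3,5,6,7,8,9} → only 2 remains.
E2 = 4: row 2 has {2,5,6,7,8,9}; col 5 has {1,2,5,6,7,8,9}; region has {1,2,3,5,6,7,8,9} → only 4 remains.
F2 = 1: row 2 has {2,4,5,6,7,8,9}; col 6 has {3,4,5,6,7,8,9}; region has {5,6,8,9} → only 1 remains.
A4 = 7: row 4 has {1,5,6,8}; col 1 has {1,2,3,4,5,6,8,9}; region has {1,5,6,8,9} → only 7 remains.
E4 = 3: row 4 has {1,5,6,7,8}; col 5 has {1,2,4,5,6,7,8,9}; region has {1,5,6,7,8,9} → only 3 remains.
F1 = 2: row 1 has {3,5,6,8,9}; col 6 has {1,3,4,5,6,7,8,9}; region has {5,6,8,9} → only 2 remains.
H1 = 1: row 1 has {2,3,5,6,8,9}; col 8 has {3,4,5,6,7,8}; region has {2,5,6,8,9} → only 1 remains.
C2 = 3: row 2 has {1,2,4,5,6,7,8,9}; col 3 has {1,2,5,6,8,9}; region has {1,2,5,6,8,9} → only 3 remains.
C4 = 4: row 4 has {1,3,5,6,7,8}; col 3 has {1,2,3,5,6,8,9}; region has {1,3,5,6,7,8,9} → only 4 remains.
D4 = 2: row 4 has {1,3,4,5,6,7,8}; col 4 has {3,5,6,7,8,9}; region has {1,3,4,5,6,7,8,9} → only 2 remains.
H4 = 9: row 4 has {1,2,3,4,5,6,7,8}; col 8 has {1,3,4,5,6,7,8}; region has {3,4,5,6,7,8} → only 9 remains.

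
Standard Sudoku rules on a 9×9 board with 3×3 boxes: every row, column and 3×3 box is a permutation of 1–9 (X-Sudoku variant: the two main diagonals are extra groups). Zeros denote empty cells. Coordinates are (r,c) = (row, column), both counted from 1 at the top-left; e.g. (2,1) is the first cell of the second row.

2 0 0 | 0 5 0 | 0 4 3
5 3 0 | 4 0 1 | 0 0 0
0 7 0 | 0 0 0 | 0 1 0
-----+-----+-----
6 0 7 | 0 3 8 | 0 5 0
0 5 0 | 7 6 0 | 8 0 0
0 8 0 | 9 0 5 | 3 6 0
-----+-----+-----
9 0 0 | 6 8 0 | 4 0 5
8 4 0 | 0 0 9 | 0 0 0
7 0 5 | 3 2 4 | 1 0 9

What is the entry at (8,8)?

(1,4) = 8: row 1 has {2,3,4,5}; col 4 has {3,4,6,7,9}; box has {1,4,5} → only 8 remains.
(2,8) = 2: row 2 has {1,3,4,5}; col 8 has {1,4,5,6}; box has {1,3,4}; anti-diagonal has {3,4,6,7,8,9} → only 2 remains.
(3,1) = 4: row 3 has {1,7}; col 1 has {2,5,6,7,8,9}; box has {2,3,5,7} → only 4 remains.
(3,3) = 8: row 3 has {1,4,7}; col 3 has {5,7}; box has {2,3,4,5,7}; main diagonal has {2,3,4,5,6,9} → only 8 remains.
(3,4) = 2: row 3 has {1,4,7,8}; col 4 has {3,4,6,7,8,9}; box has {1,4,5,8} → only 2 remains.
(3,5) = 9: row 3 has {1,2,4,7,8}; col 5 has {2,3,5,6,8}; box has {1,2,4,5,8} → only 9 remains.
(3,7) = 5: row 3 has {1,2,4,7,8,9}; col 7 has {1,3,4,8}; box has {1,2,3,4}; anti-diagonal has {2,3,4,6,7,8,9} → only 5 remains.
(3,9) = 6: row 3 has {1,2,4,5,7,8,9}; col 9 has {3,5,9}; box has {1,2,3,4,5} → only 6 remains.
(4,4) = 1: row 4 has {3,5,6,7,8}; col 4 has {2,3,4,6,7,8,9}; box has {3,5,6,7,8,9}; main diagonal has {2,3,4,5,6,8,9} → only 1 remains.
(5,6) = 2: row 5 has {5,6,7,8}; col 6 has {1,4,5,8,9}; box has {1,3,5,6,7,8,9} → only 2 remains.
(5,8) = 9: row 5 has {2,5,6,7,8}; col 8 has {1,2,4,5,6}; box has {3,5,6,8} → only 9 remains.
(6,1) = 1: row 6 has {3,5,6,8,9}; col 1 has {2,4,5,6,7,8,9}; box has {5,6,7,8} → only 1 remains.
(6,5) = 4: row 6 has {1,3,5,6,8,9}; col 5 has {2,3,5,6,8,9}; box has {1,2,3,5,6,7,8,9} → only 4 remains.
(7,3) = 1: row 7 has {4,5,6,8,9}; col 3 has {5,7,8}; box has {4,5,7,8,9}; anti-diagonal has {2,3,4,5,6,7,8,9} → only 1 remains.
(7,6) = 7: row 7 has {1,4,5,6,8,9}; col 6 has {1,2,4,5,8,9}; box has {2,3,4,6,8,9} → only 7 remains.
(7,8) = 3: row 7 has {1,4,5,6,7,8,9}; col 8 has {1,2,4,5,6,9}; box has {1,4,5,9} → only 3 remains.
(8,4) = 5: row 8 has {4,8,9}; col 4 has {1,2,3,4,6,7,8,9}; box has {2,3,4,6,7,8,9} → only 5 remains.
(8,5) = 1: row 8 has {4,5,8,9}; col 5 has {2,3,4,5,6,8,9}; box has {2,3,4,5,6,7,8,9} → only 1 remains.
(8,8) = 7: row 8 has {1,4,5,8,9}; col 8 has {1,2,3,4,5,6,9}; box has {1,3,4,5,9}; main diagonal has {1,2,3,4,5,6,8,9} → only 7 remains.

7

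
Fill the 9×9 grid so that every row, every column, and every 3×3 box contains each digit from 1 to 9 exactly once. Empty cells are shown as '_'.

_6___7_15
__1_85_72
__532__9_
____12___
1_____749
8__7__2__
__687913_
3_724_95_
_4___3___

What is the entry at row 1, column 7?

row 1, column 5 = 9: row 1 has {1,5,6,7}; col 5 has {1,2,4,7,8}; box has {2,3,5,7,8} → only 9 remains.
row 6, column 8 = 6: row 6 has {2,7,8}; col 8 has {1,3,4,5,7,9}; box has {2,4,7,9} → only 6 remains.
row 7, column 9 = 4: row 7 has {1,3,6,7,8,9}; col 9 has {2,5,9}; box has {1,3,5,9} → only 4 remains.
row 1, column 4 = 4: row 1 has {1,5,6,7,9}; col 4 has {2,3,7,8}; box has {2,3,5,7,8,9} → only 4 remains.
row 2, column 4 = 6: row 2 has {1,2,5,7,8}; col 4 has {2,3,4,7,8}; box has {2,3,4,5,7,8,9} → only 6 remains.
row 3, column 6 = 1: row 3 has {2,3,5,9}; col 6 has {2,3,5,7,9}; box has {2,3,4,5,6,7,8,9} → only 1 remains.
row 4, column 8 = 8: row 4 has {1,2}; col 8 has {1,3,4,5,6,7,9}; box has {2,4,6,7,9} → only 8 remains.
row 4, column 9 = 3: row 4 has {1,2,8}; col 9 has {2,4,5,9}; box has {2,4,6,7,8,9} → only 3 remains.
row 5, column 4 = 5: row 5 has {1,4,7,9}; col 4 has {2,3,4,6,7,8}; box has {1,2,7} → only 5 remains.
row 6, column 5 = 3: row 6 has {2,6,7,8}; col 5 has {1,2,4,7,8,9}; box has {1,2,5,7} → only 3 remains.
row 6, column 6 = 4: row 6 has {2,3,6,7,8}; col 6 has {1,2,3,5,7,9}; box has {1,2,3,5,7} → only 4 remains.
row 6, column 9 = 1: row 6 has {2,3,4,6,7,8}; col 9 has {2,3,4,5,9}; box has {2,3,4,6,7,8,9} → only 1 remains.
row 8, column 6 = 6: row 8 has {2,3,4,5,7,9}; col 6 has {1,2,3,4,5,7,9}; box has {2,3,4,7,8,9} → only 6 remains.
row 8, column 9 = 8: row 8 has {2,3,4,5,6,7,9}; col 9 has {1,2,3,4,5,9}; box has {1,3,4,5,9} → only 8 remains.
row 9, column 4 = 1: row 9 has {3,4}; col 4 has {2,3,4,5,6,7,8}; box has {2,3,4,6,7,8,9} → only 1 remains.
row 9, column 5 = 5: row 9 has {1,3,4}; col 5 has {1,2,3,4,7,8,9}; box has {1,2,3,4,6,7,8,9} → only 5 remains.
row 9, column 7 = 6: row 9 has {1,3,4,5}; col 7 has {1,2,7,9}; box has {1,3,4,5,8,9} → only 6 remains.
row 9, column 8 = 2: row 9 has {1,3,4,5,6}; col 8 has {1,3,4,5,6,7,8,9}; box has {1,3,4,5,6,8,9} → only 2 remains.
row 9, column 9 = 7: row 9 has {1,2,3,4,5,6}; col 9 has {1,2,3,4,5,8,9}; box has {1,2,3,4,5,6,8,9} → only 7 remains.
row 1, column 1 = 2: row 1 has {1,4,5,6,7,9}; col 1 has {1,3,8}; box has {1,5,6} → only 2 remains.
row 3, column 9 = 6: row 3 has {1,2,3,5,9}; col 9 has {1,2,3,4,5,7,8,9}; box has {1,2,5,7,9} → only 6 remains.
row 4, column 4 = 9: row 4 has {1,2,3,8}; col 4 has {1,2,3,4,5,6,7,8}; box has {1,2,3,4,5,7} → only 9 remains.
row 4, column 7 = 5: row 4 has {1,2,3,8,9}; col 7 has {1,2,6,7,9}; box has {1,2,3,4,6,7,8,9} → only 5 remains.
row 5, column 5 = 6: row 5 has {1,4,5,7,9}; col 5 has {1,2,3,4,5,7,8,9}; box has {1,2,3,4,5,7,9} → only 6 remains.
row 5, column 6 = 8: row 5 has {1,4,5,6,7,9}; col 6 has {1,2,3,4,5,6,7,9}; box has {1,2,3,4,5,6,7,9} → only 8 remains.
row 6, column 3 = 9: row 6 has {1,2,3,4,6,7,8}; col 3 has {1,5,6,7}; box has {1,8} → only 9 remains.
row 7, column 1 = 5: row 7 has {1,3,4,6,7,8,9}; col 1 has {1,2,3,8}; box has {3,4,6,7} → only 5 remains.
row 7, column 2 = 2: row 7 has {1,3,4,5,6,7,8,9}; col 2 has {4,6}; box has {3,4,5,6,7} → only 2 remains.
row 8, column 2 = 1: row 8 has {2,3,4,5,6,7,8,9}; col 2 has {2,4,6}; box has {2,3,4,5,6,7} → only 1 remains.
row 9, column 1 = 9: row 9 has {1,2,3,4,5,6,7}; col 1 has {1,2,3,5,8}; box has {1,2,3,4,5,6,7} → only 9 remains.
row 9, column 3 = 8: row 9 has {1,2,3,4,5,6,7,9}; col 3 has {1,5,6,7,9}; box has {1,2,3,4,5,6,7,9} → only 8 remains.
row 1, column 3 = 3: row 1 has {1,2,4,5,6,7,9}; col 3 has {1,5,6,7,8,9}; box has {1,2,5,6} → only 3 remains.
row 1, column 7 = 8: row 1 has {1,2,3,4,5,6,7,9}; col 7 has {1,2,5,6,7,9}; box has {1,2,5,6,7,9} → only 8 remains.

8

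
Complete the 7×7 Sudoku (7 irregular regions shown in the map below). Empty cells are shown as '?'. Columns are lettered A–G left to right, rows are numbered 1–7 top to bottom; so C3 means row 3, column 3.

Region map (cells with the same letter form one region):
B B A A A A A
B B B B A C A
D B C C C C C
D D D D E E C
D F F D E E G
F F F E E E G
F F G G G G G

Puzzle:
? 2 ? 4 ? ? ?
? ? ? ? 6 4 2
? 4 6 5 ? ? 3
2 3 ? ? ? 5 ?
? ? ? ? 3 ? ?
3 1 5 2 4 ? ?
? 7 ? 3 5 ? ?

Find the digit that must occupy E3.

B2 = 5 (sole candidate).
B5 = 6 (sole candidate).
A7 = 4 (sole candidate).
C5 = 2 (sole candidate).
C7 = 1 (sole candidate).
G7 = 6 (sole candidate).
G6 = 7 (sole candidate).
F7 = 2 (sole candidate).
G4 = 1 (sole candidate).
G5 = 4 (sole candidate).
F6 = 6 (sole candidate).
G1 = 5 (sole candidate).
F3 = 7 (sole candidate).
E4 = 7 (sole candidate).
F5 = 1 (sole candidate).
E1 = 1 (sole candidate).
F1 = 3 (sole candidate).
A3 = 1 (sole candidate).
E3 = 2: row 3 has {1,3,4,5,6,7}; col 5 has {1,3,4,5,6,7}; region has {1,3,4,5,6,7} → only 2 remains.

2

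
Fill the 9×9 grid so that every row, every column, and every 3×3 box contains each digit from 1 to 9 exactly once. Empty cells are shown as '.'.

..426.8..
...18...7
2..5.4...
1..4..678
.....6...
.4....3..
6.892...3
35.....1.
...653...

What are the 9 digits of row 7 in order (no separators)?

678921543

R2C6 = 9: row 2 has {1,7,8}; col 6 has {3,4,6}; box has {1,2,4,5,6,8} → only 9 remains.
R1C6 = 7: row 1 has {2,4,6,8}; col 6 has {3,4,6,9}; box has {1,2,4,5,6,8,9} → only 7 remains.
R2C1 = 5: row 2 has {1,7,8,9}; col 1 has {1,2,3,6}; box has {2,4} → only 5 remains.
R3C5 = 3: row 3 has {2,4,5}; col 5 has {2,5,6,8}; box has {1,2,4,5,6,7,8,9} → only 3 remains.
R4C5 = 9: row 4 has {1,4,6,7,8}; col 5 has {2,3,5,6,8}; box has {4,6} → only 9 remains.
R7C6 = 1: row 7 has {2,3,6,8,9}; col 6 has {3,4,6,7,9}; box has {2,3,5,6,9} → only 1 remains.
R8C6 = 8: row 8 has {1,3,5}; col 6 has {1,3,4,6,7,9}; box has {1,2,3,5,6,9} → only 8 remains.
R1C1 = 9: row 1 has {2,4,6,7,8}; col 1 has {1,2,3,5,6}; box has {2,4,5} → only 9 remains.
R7C2 = 7: row 7 has {1,2,3,6,8,9}; col 2 has {4,5}; box has {3,5,6,8} → only 7 remains.
R8C4 = 7: row 8 has {1,3,5,8}; col 4 has {1,2,4,5,6,9}; box has {1,2,3,5,6,8,9} → only 7 remains.
R8C5 = 4: row 8 has {1,3,5,7,8}; col 5 has {2,3,5,6,8,9}; box has {1,2,3,5,6,7,8,9} → only 4 remains.
R9C1 = 4: row 9 has {3,5,6}; col 1 has {1,2,3,5,6,9}; box has {3,5,6,7,8} → only 4 remains.
R6C4 = 8: row 6 has {3,4}; col 4 has {1,2,4,5,6,7,9}; box has {4,6,9} → only 8 remains.
R5C4 = 3: row 5 has {6}; col 4 has {1,2,4,5,6,7,8,9}; box has {4,6,8,9} → only 3 remains.
R6C1 = 7: row 6 has {3,4,8}; col 1 has {1,2,3,4,5,6,9}; box has {1,4} → only 7 remains.
R6C5 = 1: row 6 has {3,4,7,8}; col 5 has {2,3,4,5,6,8,9}; box has {3,4,6,8,9} → only 1 remains.
R5C1 = 8: row 5 has {3,6}; col 1 has {1,2,3,4,5,6,7,9}; box has {1,4,7} → only 8 remains.
R5C5 = 7: row 5 has {3,6,8}; col 5 has {1,2,3,4,5,6,8,9}; box has {1,3,4,6,8,9} → only 7 remains.
R3C3 = 7: in row 3, 7 can only go here (every other open cell in that row sees a 7).
R3C2 = 8: in row 3, 8 can only go here (every other open cell in that row sees an 8).
R6C3 = 6: in row 6, 6 can only go here (every other open cell in that row sees a 6).
R2C3 = 3: row 2 has {1,5,7,8,9}; col 3 has {4,6,7,8}; box has {2,4,5,7,8,9} → only 3 remains.
R1C2 = 1: row 1 has {2,4,6,7,8,9}; col 2 has {4,5,7,8}; box has {2,3,4,5,7,8,9} → only 1 remains.
R1C9 = 5: row 1 has {1,2,4,6,7,8,9}; col 9 has {3,7,8}; box has {7,8} → only 5 remains.
R2C2 = 6: row 2 has {1,3,5,7,8,9}; col 2 has {1,4,5,7,8}; box has {1,2,3,4,5,7,8,9} → only 6 remains.
R1C8 = 3: row 1 has {1,2,4,5,6,7,8,9}; col 8 has {1,7}; box has {5,7,8} → only 3 remains.
R4C2 = 3: in row 4, 3 can only go here (every other open cell in that row sees a 3).
R8C9 = 6: in row 8, 6 can only go here (every other open cell in that row sees a 6).
R3C8 = 6: in row 3, 6 can only go here (every other open cell in that row sees a 6).
R9C3 = 1: in row 9, 1 can only go here (every other open cell in that row sees a 1).
R9C7 = 7: in row 9, 7 can only go here (every other open cell in that row sees a 7).
R9C8 = 8: in row 9, 8 can only go here (every other open cell in that row sees an 8).
R5C9 = 4: in column 9, 4 can only go here (every other open cell in that column sees a 4).
R5C7 = 1: in row 5, 1 can only go here (every other open cell in that row sees a 1).
R3C7 = 9: row 3 has {2,3,4,5,6,7,8}; col 7 has {1,3,6,7,8}; box has {3,5,6,7,8} → only 9 remains.
R3C9 = 1: row 3 has {2,3,4,5,6,7,8,9}; col 9 has {3,4,5,6,7,8}; box has {3,5,6,7,8,9} → only 1 remains.
R8C7 = 2: row 8 has {1,3,4,5,6,7,8}; col 7 has {1,3,6,7,8,9}; box has {1,3,6,7,8} → only 2 remains.
R9C9 = 9: row 9 has {1,3,4,5,6,7,8}; col 9 has {1,3,4,5,6,7,8}; box has {1,2,3,6,7,8} → only 9 remains.
R2C7 = 4: row 2 has {1,3,5,6,7,8,9}; col 7 has {1,2,3,6,7,8,9}; box has {1,3,5,6,7,8,9} → only 4 remains.
R2C8 = 2: row 2 has {1,3,4,5,6,7,8,9}; col 8 has {1,3,6,7,8}; box has {1,3,4,5,6,7,8,9} → only 2 remains.
R6C9 = 2: row 6 has {1,3,4,6,7,8}; col 9 has {1,3,4,5,6,7,8,9}; box has {1,3,4,6,7,8} → only 2 remains.
R7C7 = 5: row 7 has {1,2,3,6,7,8,9}; col 7 has {1,2,3,4,6,7,8,9}; box has {1,2,3,6,7,8,9} → only 5 remains.
R7C8 = 4: row 7 has {1,2,3,5,6,7,8,9}; col 8 has {1,2,3,6,7,8}; box has {1,2,3,5,6,7,8,9} → only 4 remains.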